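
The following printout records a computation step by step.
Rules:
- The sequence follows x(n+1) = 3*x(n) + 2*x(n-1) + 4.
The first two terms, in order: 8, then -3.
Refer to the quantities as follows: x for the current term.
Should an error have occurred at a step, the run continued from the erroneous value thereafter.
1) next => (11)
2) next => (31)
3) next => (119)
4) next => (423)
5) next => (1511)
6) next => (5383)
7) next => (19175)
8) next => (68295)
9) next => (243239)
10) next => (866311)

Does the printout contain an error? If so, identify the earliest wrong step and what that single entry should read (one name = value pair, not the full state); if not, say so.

no error

Recomputing the run from the initial state:
step 1: x = 11
step 2: x = 31
step 3: x = 119
step 4: x = 423
step 5: x = 1511
step 6: x = 5383
step 7: x = 19175
step 8: x = 68295
step 9: x = 243239
step 10: x = 866311
This matches the printout at every step.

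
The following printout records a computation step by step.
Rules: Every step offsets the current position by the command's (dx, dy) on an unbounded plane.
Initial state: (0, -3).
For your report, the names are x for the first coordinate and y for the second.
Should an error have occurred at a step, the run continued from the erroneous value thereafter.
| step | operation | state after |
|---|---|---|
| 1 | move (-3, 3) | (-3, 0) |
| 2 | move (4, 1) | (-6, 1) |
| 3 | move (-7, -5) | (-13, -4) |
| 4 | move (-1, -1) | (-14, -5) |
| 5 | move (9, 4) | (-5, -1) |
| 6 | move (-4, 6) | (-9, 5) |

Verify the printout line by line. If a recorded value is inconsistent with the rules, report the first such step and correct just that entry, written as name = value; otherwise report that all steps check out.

step 2, x = 1

step 1: x = 0 + (-3) = -3, y = -3 + (3) = 0 -> verified
step 2: x = -3 + (4) = 1, y = 0 + (1) = 1 -> a discrepancy with the printout
Conclusion: step 2 carries the first error; the entry should be x = 1.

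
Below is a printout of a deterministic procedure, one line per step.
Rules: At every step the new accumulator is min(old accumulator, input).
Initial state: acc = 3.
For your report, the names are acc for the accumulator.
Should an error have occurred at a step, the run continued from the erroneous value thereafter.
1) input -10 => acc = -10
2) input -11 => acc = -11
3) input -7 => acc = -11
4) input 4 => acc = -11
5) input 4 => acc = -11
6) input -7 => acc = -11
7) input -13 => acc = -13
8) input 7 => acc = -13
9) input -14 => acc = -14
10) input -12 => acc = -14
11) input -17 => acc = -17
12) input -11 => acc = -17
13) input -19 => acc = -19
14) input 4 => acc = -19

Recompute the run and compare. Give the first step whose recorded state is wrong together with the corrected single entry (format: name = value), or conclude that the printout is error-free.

no error

step 1: acc = min(3, -10) = -10 -> same as recorded
step 2: acc = min(-10, -11) = -11 -> consistent with the printout
step 3: acc = min(-11, -7) = -11 -> verified
step 4: acc = min(-11, 4) = -11 -> same as recorded
step 5: acc = min(-11, 4) = -11 -> agrees with the printout
step 6: acc = min(-11, -7) = -11 -> in agreement
step 7: acc = min(-11, -13) = -13 -> matches
step 8: acc = min(-13, 7) = -13 -> no discrepancy
step 9: acc = min(-13, -14) = -14 -> consistent with the printout
step 10: acc = min(-14, -12) = -14 -> no discrepancy
step 11: acc = min(-14, -17) = -17 -> same as recorded
step 12: acc = min(-17, -11) = -17 -> consistent with the printout
step 13: acc = min(-17, -19) = -19 -> confirmed correct
step 14: acc = min(-19, 4) = -19 -> verified
The whole run recomputes cleanly — no discrepancies.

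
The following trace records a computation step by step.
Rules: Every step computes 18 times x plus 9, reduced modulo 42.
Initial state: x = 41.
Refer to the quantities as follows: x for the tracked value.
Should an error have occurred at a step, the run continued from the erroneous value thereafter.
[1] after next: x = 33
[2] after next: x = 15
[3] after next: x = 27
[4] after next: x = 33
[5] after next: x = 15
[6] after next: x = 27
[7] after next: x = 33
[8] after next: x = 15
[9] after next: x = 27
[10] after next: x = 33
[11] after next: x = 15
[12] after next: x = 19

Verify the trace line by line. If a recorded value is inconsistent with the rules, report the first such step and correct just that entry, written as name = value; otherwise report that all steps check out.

step 1: x = (18*41 + 9) mod 42 = 33 -> verified
step 2: x = (18*33 + 9) mod 42 = 15 -> matches
step 3: x = (18*15 + 9) mod 42 = 27 -> checks out
step 4: x = (18*27 + 9) mod 42 = 33 -> exactly as logged
step 5: x = (18*33 + 9) mod 42 = 15 -> matches
step 6: x = (18*15 + 9) mod 42 = 27 -> consistent with the trace
step 7: x = (18*27 + 9) mod 42 = 33 -> same as recorded
step 8: x = (18*33 + 9) mod 42 = 15 -> matches
step 9: x = (18*15 + 9) mod 42 = 27 -> exactly as logged
step 10: x = (18*27 + 9) mod 42 = 33 -> confirmed correct
step 11: x = (18*33 + 9) mod 42 = 15 -> agrees with the trace
step 12: x = (18*15 + 9) mod 42 = 27 -> the trace has a different value
First deviation found at step 12; the corrected entry is x = 27.

step 12, x = 27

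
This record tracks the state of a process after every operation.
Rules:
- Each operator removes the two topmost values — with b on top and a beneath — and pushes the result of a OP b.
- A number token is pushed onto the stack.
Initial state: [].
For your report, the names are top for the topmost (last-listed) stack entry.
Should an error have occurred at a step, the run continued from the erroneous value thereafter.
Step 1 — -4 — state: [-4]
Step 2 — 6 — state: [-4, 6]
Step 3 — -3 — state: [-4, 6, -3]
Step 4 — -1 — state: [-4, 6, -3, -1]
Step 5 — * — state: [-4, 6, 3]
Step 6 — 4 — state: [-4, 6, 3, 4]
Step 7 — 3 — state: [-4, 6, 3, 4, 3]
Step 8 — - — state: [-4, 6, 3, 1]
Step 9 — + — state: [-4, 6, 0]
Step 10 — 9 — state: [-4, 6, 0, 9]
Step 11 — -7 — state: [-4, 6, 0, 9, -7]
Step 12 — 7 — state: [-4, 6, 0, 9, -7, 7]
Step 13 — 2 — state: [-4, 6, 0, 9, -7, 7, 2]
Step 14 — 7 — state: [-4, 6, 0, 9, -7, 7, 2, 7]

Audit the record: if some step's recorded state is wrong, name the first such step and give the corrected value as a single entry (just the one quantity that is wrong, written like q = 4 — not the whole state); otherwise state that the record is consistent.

step 9, top = 4

step 1: push -4: top = -4 -> confirmed correct
step 2: push 6: top = 6 -> no discrepancy
step 3: push -3: top = -3 -> matches
step 4: push -1: top = -1 -> checks out
step 5: -3 * -1 = 3 -> in agreement
step 6: push 4: top = 4 -> no discrepancy
step 7: push 3: top = 3 -> checks out
step 8: 4 - 3 = 1 -> checks out
step 9: 3 + 1 = 4 -> this is not what the record shows
Step 9 is the first one off; corrected, top = 4.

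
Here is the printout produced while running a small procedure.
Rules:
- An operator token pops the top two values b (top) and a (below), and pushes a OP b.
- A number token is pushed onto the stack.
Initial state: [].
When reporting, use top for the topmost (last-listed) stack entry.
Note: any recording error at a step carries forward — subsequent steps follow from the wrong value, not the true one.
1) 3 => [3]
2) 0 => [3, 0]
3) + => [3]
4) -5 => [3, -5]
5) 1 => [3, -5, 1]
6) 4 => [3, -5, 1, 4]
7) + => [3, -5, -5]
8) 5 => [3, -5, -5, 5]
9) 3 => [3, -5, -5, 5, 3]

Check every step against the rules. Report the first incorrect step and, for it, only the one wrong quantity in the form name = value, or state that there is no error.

step 7, top = 5

Recomputing the run from the initial state:
step 1: [3]
step 2: [3, 0]
step 3: [3]
step 4: [3, -5]
step 5: [3, -5, 1]
step 6: [3, -5, 1, 4]
step 7: [3, -5, 5]
step 8: [3, -5, 5, 5]
step 9: [3, -5, 5, 5, 3]
The first disagreement with the printout is at step 7, where the value should be top = 5.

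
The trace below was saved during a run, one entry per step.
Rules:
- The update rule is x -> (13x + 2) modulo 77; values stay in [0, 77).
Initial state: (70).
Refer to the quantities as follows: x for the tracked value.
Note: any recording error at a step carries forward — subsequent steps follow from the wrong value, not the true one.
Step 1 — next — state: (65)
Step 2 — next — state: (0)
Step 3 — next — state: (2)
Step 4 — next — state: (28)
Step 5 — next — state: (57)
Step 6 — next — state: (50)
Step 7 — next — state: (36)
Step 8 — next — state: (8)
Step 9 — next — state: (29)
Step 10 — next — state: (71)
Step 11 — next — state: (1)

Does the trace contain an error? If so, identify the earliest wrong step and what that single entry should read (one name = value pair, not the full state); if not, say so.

step 5, x = 58

Step 1: x = (13*70 + 2) mod 77 = 65 — verified.
Step 2: x = (13*65 + 2) mod 77 = 0 — confirmed correct.
Step 3: x = (13*0 + 2) mod 77 = 2 — same as recorded.
Step 4: x = (13*2 + 2) mod 77 = 28 — in agreement.
Step 5: x = (13*28 + 2) mod 77 = 58 — first mismatch against the trace.
So the first discrepancy is step 5, where the right value is x = 58.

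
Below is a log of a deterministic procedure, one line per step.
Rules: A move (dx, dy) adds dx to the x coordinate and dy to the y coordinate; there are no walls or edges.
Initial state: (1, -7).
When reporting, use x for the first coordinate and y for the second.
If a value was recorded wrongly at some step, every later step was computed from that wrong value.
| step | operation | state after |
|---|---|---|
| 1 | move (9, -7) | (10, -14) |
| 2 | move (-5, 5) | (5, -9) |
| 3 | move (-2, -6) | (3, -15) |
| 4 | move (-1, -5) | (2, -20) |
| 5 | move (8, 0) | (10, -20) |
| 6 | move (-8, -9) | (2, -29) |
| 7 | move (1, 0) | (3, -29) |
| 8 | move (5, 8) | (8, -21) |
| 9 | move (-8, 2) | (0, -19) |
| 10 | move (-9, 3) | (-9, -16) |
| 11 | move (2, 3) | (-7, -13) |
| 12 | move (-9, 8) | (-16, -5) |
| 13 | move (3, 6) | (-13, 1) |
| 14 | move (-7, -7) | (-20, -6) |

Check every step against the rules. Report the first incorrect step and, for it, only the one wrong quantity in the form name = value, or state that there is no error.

no error

Step 1: x = 1 + (9) = 10, y = -7 + (-7) = -14 — checks out.
Step 2: x = 10 + (-5) = 5, y = -14 + (5) = -9 — verified.
Step 3: x = 5 + (-2) = 3, y = -9 + (-6) = -15 — no discrepancy.
Step 4: x = 3 + (-1) = 2, y = -15 + (-5) = -20 — same as recorded.
Step 5: x = 2 + (8) = 10, y = -20 + (0) = -20 — in agreement.
Step 6: x = 10 + (-8) = 2, y = -20 + (-9) = -29 — matches.
Step 7: x = 2 + (1) = 3, y = -29 + (0) = -29 — consistent with the log.
Step 8: x = 3 + (5) = 8, y = -29 + (8) = -21 — verified.
Step 9: x = 8 + (-8) = 0, y = -21 + (2) = -19 — same as recorded.
Step 10: x = 0 + (-9) = -9, y = -19 + (3) = -16 — in agreement.
Step 11: x = -9 + (2) = -7, y = -16 + (3) = -13 — same as recorded.
Step 12: x = -7 + (-9) = -16, y = -13 + (8) = -5 — verified.
Step 13: x = -16 + (3) = -13, y = -5 + (6) = 1 — consistent with the log.
Step 14: x = -13 + (-7) = -20, y = 1 + (-7) = -6 — matches.
Nothing is out of place; the run is error-free.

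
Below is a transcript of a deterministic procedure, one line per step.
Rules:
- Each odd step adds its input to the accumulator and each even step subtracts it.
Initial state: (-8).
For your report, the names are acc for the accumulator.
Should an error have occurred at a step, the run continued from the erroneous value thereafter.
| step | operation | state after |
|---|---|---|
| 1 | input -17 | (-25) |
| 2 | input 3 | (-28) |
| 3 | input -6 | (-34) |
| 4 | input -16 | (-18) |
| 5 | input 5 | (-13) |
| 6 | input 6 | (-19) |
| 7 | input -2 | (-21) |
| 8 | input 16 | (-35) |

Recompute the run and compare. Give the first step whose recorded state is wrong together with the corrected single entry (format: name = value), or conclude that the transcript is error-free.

1. acc = -8 + -17 = -25 (same as recorded)
2. acc = -25 - 3 = -28 (no discrepancy)
3. acc = -28 + -6 = -34 (confirmed correct)
4. acc = -34 - -16 = -18 (in agreement)
5. acc = -18 + 5 = -13 (exactly as logged)
6. acc = -13 - 6 = -19 (exactly as logged)
7. acc = -19 + -2 = -21 (matches)
8. acc = -21 - 16 = -37 (the transcript has a different value)
That makes step 8 the first incorrect line — acc = -37 is what it should show.

step 8, acc = -37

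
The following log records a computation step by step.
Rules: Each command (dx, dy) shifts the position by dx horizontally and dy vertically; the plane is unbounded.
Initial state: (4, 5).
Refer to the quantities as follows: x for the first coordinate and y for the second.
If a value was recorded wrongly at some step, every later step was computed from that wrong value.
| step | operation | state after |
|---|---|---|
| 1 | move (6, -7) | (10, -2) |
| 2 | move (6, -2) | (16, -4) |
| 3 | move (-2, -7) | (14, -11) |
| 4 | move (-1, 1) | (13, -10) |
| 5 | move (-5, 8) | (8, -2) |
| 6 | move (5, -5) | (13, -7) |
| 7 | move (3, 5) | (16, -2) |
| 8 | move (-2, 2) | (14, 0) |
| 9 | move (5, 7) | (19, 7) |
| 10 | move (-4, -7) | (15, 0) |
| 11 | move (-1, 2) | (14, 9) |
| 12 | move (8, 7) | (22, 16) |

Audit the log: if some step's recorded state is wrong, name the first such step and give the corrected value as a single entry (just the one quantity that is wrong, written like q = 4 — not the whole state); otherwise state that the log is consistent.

Step 1: x = 4 + (6) = 10, y = 5 + (-7) = -2 — confirmed correct.
Step 2: x = 10 + (6) = 16, y = -2 + (-2) = -4 — same as recorded.
Step 3: x = 16 + (-2) = 14, y = -4 + (-7) = -11 — no discrepancy.
Step 4: x = 14 + (-1) = 13, y = -11 + (1) = -10 — verified.
Step 5: x = 13 + (-5) = 8, y = -10 + (8) = -2 — in agreement.
Step 6: x = 8 + (5) = 13, y = -2 + (-5) = -7 — consistent with the log.
Step 7: x = 13 + (3) = 16, y = -7 + (5) = -2 — checks out.
Step 8: x = 16 + (-2) = 14, y = -2 + (2) = 0 — exactly as logged.
Step 9: x = 14 + (5) = 19, y = 0 + (7) = 7 — consistent with the log.
Step 10: x = 19 + (-4) = 15, y = 7 + (-7) = 0 — no discrepancy.
Step 11: x = 15 + (-1) = 14, y = 0 + (2) = 2 — the recorded entry deviates here.
The earliest wrong entry is at step 11: it should read y = 2.

step 11, y = 2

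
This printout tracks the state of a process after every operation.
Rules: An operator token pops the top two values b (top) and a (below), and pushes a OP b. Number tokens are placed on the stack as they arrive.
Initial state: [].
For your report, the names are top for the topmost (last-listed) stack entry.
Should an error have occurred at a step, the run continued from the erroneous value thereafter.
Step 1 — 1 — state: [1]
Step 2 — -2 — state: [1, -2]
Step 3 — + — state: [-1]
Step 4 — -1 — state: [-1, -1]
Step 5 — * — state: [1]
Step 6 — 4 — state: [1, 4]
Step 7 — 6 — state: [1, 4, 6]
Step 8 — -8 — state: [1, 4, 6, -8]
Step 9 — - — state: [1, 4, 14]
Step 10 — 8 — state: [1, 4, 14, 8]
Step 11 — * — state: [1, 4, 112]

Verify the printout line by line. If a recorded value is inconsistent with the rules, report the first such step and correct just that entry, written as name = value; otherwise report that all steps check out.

no error

Step 1: push 1: top = 1 — no discrepancy.
Step 2: push -2: top = -2 — agrees with the printout.
Step 3: 1 + -2 = -1 — matches.
Step 4: push -1: top = -1 — confirmed correct.
Step 5: -1 * -1 = 1 — confirmed correct.
Step 6: push 4: top = 4 — same as recorded.
Step 7: push 6: top = 6 — exactly as logged.
Step 8: push -8: top = -8 — agrees with the printout.
Step 9: 6 - -8 = 14 — no discrepancy.
Step 10: push 8: top = 8 — checks out.
Step 11: 14 * 8 = 112 — confirmed correct.
Every step is consistent.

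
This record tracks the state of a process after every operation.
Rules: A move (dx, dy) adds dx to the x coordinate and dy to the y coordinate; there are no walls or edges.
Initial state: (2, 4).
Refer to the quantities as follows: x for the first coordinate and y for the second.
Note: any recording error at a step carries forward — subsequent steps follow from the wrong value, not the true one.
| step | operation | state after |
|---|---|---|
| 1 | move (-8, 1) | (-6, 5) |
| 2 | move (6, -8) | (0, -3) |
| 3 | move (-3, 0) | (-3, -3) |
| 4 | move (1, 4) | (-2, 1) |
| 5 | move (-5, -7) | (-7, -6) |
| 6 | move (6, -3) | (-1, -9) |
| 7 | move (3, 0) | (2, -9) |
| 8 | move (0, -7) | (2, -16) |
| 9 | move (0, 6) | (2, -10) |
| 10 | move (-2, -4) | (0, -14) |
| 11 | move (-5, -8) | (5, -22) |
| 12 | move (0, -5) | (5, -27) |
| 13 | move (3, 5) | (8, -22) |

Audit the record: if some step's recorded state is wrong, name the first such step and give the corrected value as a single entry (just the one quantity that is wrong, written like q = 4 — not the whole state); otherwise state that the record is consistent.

1. x = 2 + (-8) = -6, y = 4 + (1) = 5 (exactly as logged)
2. x = -6 + (6) = 0, y = 5 + (-8) = -3 (confirmed correct)
3. x = 0 + (-3) = -3, y = -3 + (0) = -3 (no discrepancy)
4. x = -3 + (1) = -2, y = -3 + (4) = 1 (verified)
5. x = -2 + (-5) = -7, y = 1 + (-7) = -6 (in agreement)
6. x = -7 + (6) = -1, y = -6 + (-3) = -9 (in agreement)
7. x = -1 + (3) = 2, y = -9 + (0) = -9 (same as recorded)
8. x = 2 + (0) = 2, y = -9 + (-7) = -16 (matches)
9. x = 2 + (0) = 2, y = -16 + (6) = -10 (in agreement)
10. x = 2 + (-2) = 0, y = -10 + (-4) = -14 (exactly as logged)
11. x = 0 + (-5) = -5, y = -14 + (-8) = -22 (not what was recorded)
The earliest wrong entry is at step 11: it should read x = -5.

step 11, x = -5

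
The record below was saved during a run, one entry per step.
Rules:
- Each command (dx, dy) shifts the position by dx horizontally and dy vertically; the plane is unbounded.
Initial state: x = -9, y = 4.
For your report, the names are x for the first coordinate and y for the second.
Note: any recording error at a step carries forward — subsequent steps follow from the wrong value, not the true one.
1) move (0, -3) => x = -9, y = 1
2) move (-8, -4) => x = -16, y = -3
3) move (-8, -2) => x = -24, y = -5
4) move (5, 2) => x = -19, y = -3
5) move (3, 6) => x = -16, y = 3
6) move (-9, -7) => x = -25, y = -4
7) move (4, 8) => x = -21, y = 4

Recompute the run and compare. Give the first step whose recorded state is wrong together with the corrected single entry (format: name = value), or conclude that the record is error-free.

step 2, x = -17

Recomputing the run from the initial state:
step 1: x = -9, y = 1
step 2: x = -17, y = -3
step 3: x = -25, y = -5
step 4: x = -20, y = -3
step 5: x = -17, y = 3
step 6: x = -26, y = -4
step 7: x = -22, y = 4
The first disagreement with the record is at step 2, where the value should be x = -17.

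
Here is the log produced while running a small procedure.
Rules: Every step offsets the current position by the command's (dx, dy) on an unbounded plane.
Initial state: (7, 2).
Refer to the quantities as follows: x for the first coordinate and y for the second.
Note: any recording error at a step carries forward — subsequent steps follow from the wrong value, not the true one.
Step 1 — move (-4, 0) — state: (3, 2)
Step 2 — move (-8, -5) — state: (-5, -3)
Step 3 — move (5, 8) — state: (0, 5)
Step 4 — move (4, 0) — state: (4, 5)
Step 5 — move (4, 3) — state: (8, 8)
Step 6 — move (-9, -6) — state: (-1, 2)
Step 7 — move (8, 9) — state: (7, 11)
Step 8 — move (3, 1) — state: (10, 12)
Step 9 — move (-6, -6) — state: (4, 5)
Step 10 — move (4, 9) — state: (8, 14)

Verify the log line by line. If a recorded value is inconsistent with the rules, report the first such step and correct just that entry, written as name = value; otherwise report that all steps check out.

Recomputing the run from the initial state:
step 1: x = 3, y = 2
step 2: x = -5, y = -3
step 3: x = 0, y = 5
step 4: x = 4, y = 5
step 5: x = 8, y = 8
step 6: x = -1, y = 2
step 7: x = 7, y = 11
step 8: x = 10, y = 12
step 9: x = 4, y = 6
step 10: x = 8, y = 15
The first disagreement with the log is at step 9, where the value should be y = 6.

step 9, y = 6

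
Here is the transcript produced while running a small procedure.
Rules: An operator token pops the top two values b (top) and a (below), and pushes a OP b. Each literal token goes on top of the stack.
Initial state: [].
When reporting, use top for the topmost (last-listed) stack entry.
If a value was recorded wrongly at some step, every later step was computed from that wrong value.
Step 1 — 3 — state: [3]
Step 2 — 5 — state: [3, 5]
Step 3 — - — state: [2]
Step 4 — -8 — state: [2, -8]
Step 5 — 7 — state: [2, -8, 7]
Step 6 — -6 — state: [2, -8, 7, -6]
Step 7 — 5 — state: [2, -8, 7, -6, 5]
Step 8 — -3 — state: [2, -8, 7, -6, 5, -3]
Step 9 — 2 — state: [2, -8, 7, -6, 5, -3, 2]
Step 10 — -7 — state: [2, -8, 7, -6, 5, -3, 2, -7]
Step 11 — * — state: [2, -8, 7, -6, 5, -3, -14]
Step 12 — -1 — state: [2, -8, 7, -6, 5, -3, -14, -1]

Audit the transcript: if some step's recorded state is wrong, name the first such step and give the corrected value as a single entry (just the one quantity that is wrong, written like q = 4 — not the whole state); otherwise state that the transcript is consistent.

Recomputing the run from the initial state:
step 1: [3]
step 2: [3, 5]
step 3: [-2]
step 4: [-2, -8]
step 5: [-2, -8, 7]
step 6: [-2, -8, 7, -6]
step 7: [-2, -8, 7, -6, 5]
step 8: [-2, -8, 7, -6, 5, -3]
step 9: [-2, -8, 7, -6, 5, -3, 2]
step 10: [-2, -8, 7, -6, 5, -3, 2, -7]
step 11: [-2, -8, 7, -6, 5, -3, -14]
step 12: [-2, -8, 7, -6, 5, -3, -14, -1]
The first disagreement with the transcript is at step 3, where the value should be top = -2.

step 3, top = -2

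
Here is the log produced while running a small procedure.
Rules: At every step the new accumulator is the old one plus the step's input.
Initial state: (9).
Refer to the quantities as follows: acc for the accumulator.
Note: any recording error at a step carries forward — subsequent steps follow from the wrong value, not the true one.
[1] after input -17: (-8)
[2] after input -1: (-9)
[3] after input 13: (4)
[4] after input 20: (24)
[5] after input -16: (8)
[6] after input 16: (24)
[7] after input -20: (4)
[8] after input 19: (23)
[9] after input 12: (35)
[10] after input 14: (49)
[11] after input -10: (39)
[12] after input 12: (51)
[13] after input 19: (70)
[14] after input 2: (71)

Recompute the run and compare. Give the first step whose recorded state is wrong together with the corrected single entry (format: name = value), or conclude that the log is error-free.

Step 1: acc = 9 + -17 = -8 — no discrepancy.
Step 2: acc = -8 + -1 = -9 — same as recorded.
Step 3: acc = -9 + 13 = 4 — consistent with the log.
Step 4: acc = 4 + 20 = 24 — verified.
Step 5: acc = 24 + -16 = 8 — exactly as logged.
Step 6: acc = 8 + 16 = 24 — verified.
Step 7: acc = 24 + -20 = 4 — agrees with the log.
Step 8: acc = 4 + 19 = 23 — consistent with the log.
Step 9: acc = 23 + 12 = 35 — matches.
Step 10: acc = 35 + 14 = 49 — in agreement.
Step 11: acc = 49 + -10 = 39 — in agreement.
Step 12: acc = 39 + 12 = 51 — matches.
Step 13: acc = 51 + 19 = 70 — agrees with the log.
Step 14: acc = 70 + 2 = 72 — the log has a different value.
The earliest wrong entry is at step 14: it should read acc = 72.

step 14, acc = 72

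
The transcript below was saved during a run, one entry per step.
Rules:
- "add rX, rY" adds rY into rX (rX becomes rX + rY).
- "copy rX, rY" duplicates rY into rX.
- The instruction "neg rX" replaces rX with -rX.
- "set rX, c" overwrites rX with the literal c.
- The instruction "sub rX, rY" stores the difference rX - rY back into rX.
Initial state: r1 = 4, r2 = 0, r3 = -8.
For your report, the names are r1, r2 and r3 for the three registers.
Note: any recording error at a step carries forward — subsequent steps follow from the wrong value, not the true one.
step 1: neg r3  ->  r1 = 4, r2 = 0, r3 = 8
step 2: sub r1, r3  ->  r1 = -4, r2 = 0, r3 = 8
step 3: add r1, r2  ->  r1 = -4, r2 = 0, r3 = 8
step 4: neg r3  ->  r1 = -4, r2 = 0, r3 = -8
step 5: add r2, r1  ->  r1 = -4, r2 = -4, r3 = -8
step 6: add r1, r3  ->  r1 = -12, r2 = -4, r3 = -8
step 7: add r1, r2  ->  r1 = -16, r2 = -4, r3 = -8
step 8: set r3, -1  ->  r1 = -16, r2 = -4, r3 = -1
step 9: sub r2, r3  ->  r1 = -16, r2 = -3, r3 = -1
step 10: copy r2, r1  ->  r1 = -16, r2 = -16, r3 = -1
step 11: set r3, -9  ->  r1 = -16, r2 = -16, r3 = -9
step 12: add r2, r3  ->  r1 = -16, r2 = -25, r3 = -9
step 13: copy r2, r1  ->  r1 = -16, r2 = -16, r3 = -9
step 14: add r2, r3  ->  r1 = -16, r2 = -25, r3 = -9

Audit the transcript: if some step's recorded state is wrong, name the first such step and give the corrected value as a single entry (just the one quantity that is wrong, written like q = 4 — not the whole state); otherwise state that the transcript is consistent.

no error

step 1: r3 = -(-8) = 8 -> verified
step 2: r1 = 4 - 8 = -4 -> consistent with the transcript
step 3: r1 = -4 + 0 = -4 -> exactly as logged
step 4: r3 = -(8) = -8 -> checks out
step 5: r2 = 0 + -4 = -4 -> same as recorded
step 6: r1 = -4 + -8 = -12 -> verified
step 7: r1 = -12 + -4 = -16 -> no discrepancy
step 8: r3 = -1 -> checks out
step 9: r2 = -4 - -1 = -3 -> no discrepancy
step 10: r2 = -16 -> checks out
step 11: r3 = -9 -> matches
step 12: r2 = -16 + -9 = -25 -> same as recorded
step 13: r2 = -16 -> same as recorded
step 14: r2 = -16 + -9 = -25 -> verified
All steps check out; nothing to correct.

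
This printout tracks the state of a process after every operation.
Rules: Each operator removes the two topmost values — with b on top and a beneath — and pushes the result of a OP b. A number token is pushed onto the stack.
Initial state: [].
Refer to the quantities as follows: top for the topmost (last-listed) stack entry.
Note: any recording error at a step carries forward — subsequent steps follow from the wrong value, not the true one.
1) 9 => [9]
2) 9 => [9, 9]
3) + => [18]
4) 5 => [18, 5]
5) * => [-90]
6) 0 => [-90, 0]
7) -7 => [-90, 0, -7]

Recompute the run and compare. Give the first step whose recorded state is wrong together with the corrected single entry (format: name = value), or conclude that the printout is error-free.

step 5, top = 90

step 1: push 9: top = 9 -> in agreement
step 2: push 9: top = 9 -> no discrepancy
step 3: 9 + 9 = 18 -> matches
step 4: push 5: top = 5 -> same as recorded
step 5: 18 * 5 = 90 -> a discrepancy with the printout
Step 5 is the first one off; corrected, top = 90.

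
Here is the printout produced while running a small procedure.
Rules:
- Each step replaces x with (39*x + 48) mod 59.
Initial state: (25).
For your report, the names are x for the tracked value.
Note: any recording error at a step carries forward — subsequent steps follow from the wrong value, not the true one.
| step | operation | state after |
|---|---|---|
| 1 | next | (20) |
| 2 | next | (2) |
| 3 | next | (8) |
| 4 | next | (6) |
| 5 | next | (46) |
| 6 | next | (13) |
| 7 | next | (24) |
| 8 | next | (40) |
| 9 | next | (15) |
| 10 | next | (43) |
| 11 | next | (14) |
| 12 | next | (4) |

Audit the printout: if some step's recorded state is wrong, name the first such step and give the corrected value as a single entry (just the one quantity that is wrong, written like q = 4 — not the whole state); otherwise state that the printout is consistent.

no error

Recomputing the run from the initial state:
step 1: x = 20
step 2: x = 2
step 3: x = 8
step 4: x = 6
step 5: x = 46
step 6: x = 13
step 7: x = 24
step 8: x = 40
step 9: x = 15
step 10: x = 43
step 11: x = 14
step 12: x = 4
This matches the printout at every step.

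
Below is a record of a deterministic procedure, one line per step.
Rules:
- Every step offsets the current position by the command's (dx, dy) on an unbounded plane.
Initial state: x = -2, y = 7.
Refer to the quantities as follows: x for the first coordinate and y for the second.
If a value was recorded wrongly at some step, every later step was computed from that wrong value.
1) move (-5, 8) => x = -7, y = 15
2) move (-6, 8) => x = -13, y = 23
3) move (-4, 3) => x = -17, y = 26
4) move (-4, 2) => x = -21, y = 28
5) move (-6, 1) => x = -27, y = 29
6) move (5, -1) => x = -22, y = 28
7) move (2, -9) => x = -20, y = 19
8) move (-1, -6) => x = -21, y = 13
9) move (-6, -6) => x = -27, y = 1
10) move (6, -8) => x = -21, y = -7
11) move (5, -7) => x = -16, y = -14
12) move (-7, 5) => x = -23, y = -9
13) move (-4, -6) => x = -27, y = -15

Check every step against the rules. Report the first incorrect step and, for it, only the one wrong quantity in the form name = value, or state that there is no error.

step 9, y = 7

step 1: x = -2 + (-5) = -7, y = 7 + (8) = 15 -> same as recorded
step 2: x = -7 + (-6) = -13, y = 15 + (8) = 23 -> checks out
step 3: x = -13 + (-4) = -17, y = 23 + (3) = 26 -> no discrepancy
step 4: x = -17 + (-4) = -21, y = 26 + (2) = 28 -> confirmed correct
step 5: x = -21 + (-6) = -27, y = 28 + (1) = 29 -> same as recorded
step 6: x = -27 + (5) = -22, y = 29 + (-1) = 28 -> same as recorded
step 7: x = -22 + (2) = -20, y = 28 + (-9) = 19 -> checks out
step 8: x = -20 + (-1) = -21, y = 19 + (-6) = 13 -> consistent with the record
step 9: x = -21 + (-6) = -27, y = 13 + (-6) = 7 -> the record disagrees here
So the first discrepancy is step 9, where the right value is y = 7.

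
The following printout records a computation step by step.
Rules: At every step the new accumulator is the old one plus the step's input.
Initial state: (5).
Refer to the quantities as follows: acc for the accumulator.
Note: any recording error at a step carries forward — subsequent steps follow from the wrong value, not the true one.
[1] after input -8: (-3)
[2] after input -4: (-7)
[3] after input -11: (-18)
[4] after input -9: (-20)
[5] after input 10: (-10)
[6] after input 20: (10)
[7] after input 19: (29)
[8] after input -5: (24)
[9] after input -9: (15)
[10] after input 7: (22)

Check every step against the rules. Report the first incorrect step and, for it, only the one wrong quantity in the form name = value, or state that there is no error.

Recomputing the run from the initial state:
step 1: acc = -3
step 2: acc = -7
step 3: acc = -18
step 4: acc = -27
step 5: acc = -17
step 6: acc = 3
step 7: acc = 22
step 8: acc = 17
step 9: acc = 8
step 10: acc = 15
The first disagreement with the printout is at step 4, where the value should be acc = -27.

step 4, acc = -27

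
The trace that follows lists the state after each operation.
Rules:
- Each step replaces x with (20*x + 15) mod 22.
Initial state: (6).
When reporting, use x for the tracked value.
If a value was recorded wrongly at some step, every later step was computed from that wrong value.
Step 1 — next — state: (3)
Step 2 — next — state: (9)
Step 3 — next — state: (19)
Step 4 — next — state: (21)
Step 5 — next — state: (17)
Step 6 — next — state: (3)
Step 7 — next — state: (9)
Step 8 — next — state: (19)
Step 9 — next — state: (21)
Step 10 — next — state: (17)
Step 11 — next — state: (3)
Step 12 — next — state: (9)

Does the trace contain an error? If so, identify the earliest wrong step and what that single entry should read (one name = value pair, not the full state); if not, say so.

no error

Recomputing the run from the initial state:
step 1: x = 3
step 2: x = 9
step 3: x = 19
step 4: x = 21
step 5: x = 17
step 6: x = 3
step 7: x = 9
step 8: x = 19
step 9: x = 21
step 10: x = 17
step 11: x = 3
step 12: x = 9
This matches the trace at every step.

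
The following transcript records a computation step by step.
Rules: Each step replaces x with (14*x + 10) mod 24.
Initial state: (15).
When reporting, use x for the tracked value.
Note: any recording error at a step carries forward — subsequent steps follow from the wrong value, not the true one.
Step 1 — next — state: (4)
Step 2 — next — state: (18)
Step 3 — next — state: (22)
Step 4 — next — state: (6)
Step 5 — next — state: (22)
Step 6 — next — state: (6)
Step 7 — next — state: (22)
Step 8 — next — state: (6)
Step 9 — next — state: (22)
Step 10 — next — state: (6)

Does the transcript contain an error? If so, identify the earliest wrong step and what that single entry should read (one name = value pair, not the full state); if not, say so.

no error

Step 1: x = (14*15 + 10) mod 24 = 4 — same as recorded.
Step 2: x = (14*4 + 10) mod 24 = 18 — agrees with the transcript.
Step 3: x = (14*18 + 10) mod 24 = 22 — consistent with the transcript.
Step 4: x = (14*22 + 10) mod 24 = 6 — verified.
Step 5: x = (14*6 + 10) mod 24 = 22 — confirmed correct.
Step 6: x = (14*22 + 10) mod 24 = 6 — confirmed correct.
Step 7: x = (14*6 + 10) mod 24 = 22 — agrees with the transcript.
Step 8: x = (14*22 + 10) mod 24 = 6 — consistent with the transcript.
Step 9: x = (14*6 + 10) mod 24 = 22 — confirmed correct.
Step 10: x = (14*22 + 10) mod 24 = 6 — verified.
The whole run recomputes cleanly — no discrepancies.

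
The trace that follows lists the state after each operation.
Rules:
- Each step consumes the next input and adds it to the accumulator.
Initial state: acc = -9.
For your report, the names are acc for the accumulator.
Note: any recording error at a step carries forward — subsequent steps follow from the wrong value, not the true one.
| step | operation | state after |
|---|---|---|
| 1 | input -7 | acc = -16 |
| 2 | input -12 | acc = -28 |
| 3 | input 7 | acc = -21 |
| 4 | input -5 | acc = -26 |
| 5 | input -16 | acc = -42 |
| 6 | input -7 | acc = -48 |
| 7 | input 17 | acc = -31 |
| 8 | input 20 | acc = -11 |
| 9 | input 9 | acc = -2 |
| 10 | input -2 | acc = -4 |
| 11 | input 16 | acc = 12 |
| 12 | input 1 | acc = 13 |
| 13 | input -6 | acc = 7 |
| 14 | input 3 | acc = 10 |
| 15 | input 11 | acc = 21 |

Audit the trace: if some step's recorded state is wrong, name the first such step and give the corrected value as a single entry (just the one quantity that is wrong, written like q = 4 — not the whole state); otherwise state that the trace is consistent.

step 6, acc = -49

Recomputing the run from the initial state:
step 1: acc = -16
step 2: acc = -28
step 3: acc = -21
step 4: acc = -26
step 5: acc = -42
step 6: acc = -49
step 7: acc = -32
step 8: acc = -12
step 9: acc = -3
step 10: acc = -5
step 11: acc = 11
step 12: acc = 12
step 13: acc = 6
step 14: acc = 9
step 15: acc = 20
The first disagreement with the trace is at step 6, where the value should be acc = -49.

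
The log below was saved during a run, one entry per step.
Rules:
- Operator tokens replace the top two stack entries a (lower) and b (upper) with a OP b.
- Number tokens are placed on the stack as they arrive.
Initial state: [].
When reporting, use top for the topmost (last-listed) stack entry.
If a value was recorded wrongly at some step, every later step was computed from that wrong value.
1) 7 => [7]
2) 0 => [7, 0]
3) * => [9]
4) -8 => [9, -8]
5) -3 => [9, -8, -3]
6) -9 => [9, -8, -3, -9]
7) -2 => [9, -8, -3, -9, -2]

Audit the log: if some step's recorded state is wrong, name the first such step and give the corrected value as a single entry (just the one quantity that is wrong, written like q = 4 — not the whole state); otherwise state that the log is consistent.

step 3, top = 0

step 1: push 7: top = 7 -> no discrepancy
step 2: push 0: top = 0 -> same as recorded
step 3: 7 * 0 = 0 -> the recorded entry deviates here
First incorrect step: 3; the correct value is top = 0.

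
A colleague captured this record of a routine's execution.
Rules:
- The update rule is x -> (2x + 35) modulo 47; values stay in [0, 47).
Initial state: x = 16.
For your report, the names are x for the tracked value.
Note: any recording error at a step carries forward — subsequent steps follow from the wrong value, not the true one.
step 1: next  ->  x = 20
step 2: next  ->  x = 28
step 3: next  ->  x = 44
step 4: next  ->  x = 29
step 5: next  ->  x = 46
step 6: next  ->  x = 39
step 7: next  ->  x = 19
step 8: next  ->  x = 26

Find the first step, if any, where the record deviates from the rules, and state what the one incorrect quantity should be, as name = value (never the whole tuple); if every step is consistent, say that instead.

step 1: x = (2*16 + 35) mod 47 = 20 -> exactly as logged
step 2: x = (2*20 + 35) mod 47 = 28 -> agrees with the record
step 3: x = (2*28 + 35) mod 47 = 44 -> verified
step 4: x = (2*44 + 35) mod 47 = 29 -> checks out
step 5: x = (2*29 + 35) mod 47 = 46 -> no discrepancy
step 6: x = (2*46 + 35) mod 47 = 33 -> not what was recorded
That makes step 6 the first incorrect line — x = 33 is what it should show.

step 6, x = 33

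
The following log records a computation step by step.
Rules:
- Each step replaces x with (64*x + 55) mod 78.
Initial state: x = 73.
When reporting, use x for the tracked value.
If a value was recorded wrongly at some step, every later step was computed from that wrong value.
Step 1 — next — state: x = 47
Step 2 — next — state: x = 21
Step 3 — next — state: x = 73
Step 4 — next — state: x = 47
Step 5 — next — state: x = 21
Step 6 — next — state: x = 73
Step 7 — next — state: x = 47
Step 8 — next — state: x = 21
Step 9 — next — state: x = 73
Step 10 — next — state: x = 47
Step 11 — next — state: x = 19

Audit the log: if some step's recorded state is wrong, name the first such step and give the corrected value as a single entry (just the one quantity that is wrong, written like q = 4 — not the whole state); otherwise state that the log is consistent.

step 11, x = 21

Recomputing the run from the initial state:
step 1: x = 47
step 2: x = 21
step 3: x = 73
step 4: x = 47
step 5: x = 21
step 6: x = 73
step 7: x = 47
step 8: x = 21
step 9: x = 73
step 10: x = 47
step 11: x = 21
The first disagreement with the log is at step 11, where the value should be x = 21.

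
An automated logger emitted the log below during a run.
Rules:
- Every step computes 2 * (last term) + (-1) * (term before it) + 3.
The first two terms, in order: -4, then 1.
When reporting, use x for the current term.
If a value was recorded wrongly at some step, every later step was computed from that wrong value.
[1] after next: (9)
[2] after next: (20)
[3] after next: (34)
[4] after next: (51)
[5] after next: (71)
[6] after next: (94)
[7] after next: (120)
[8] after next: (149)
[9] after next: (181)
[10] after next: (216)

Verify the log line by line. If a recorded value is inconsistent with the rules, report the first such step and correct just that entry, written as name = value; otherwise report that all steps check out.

Recomputing the run from the initial state:
step 1: x = 9
step 2: x = 20
step 3: x = 34
step 4: x = 51
step 5: x = 71
step 6: x = 94
step 7: x = 120
step 8: x = 149
step 9: x = 181
step 10: x = 216
This matches the log at every step.

no error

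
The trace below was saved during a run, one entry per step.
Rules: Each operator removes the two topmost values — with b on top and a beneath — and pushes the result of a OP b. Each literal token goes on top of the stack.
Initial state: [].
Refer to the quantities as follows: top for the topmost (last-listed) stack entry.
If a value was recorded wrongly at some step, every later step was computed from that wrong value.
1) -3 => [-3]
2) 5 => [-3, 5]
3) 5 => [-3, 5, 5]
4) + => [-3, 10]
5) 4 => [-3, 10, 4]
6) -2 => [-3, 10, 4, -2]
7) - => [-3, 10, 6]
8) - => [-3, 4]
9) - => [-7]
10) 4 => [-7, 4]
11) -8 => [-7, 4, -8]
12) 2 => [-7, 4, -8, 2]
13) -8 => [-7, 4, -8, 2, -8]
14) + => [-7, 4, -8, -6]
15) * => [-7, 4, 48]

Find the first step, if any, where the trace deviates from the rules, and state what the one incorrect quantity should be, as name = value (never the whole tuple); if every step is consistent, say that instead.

Recomputing the run from the initial state:
step 1: [-3]
step 2: [-3, 5]
step 3: [-3, 5, 5]
step 4: [-3, 10]
step 5: [-3, 10, 4]
step 6: [-3, 10, 4, -2]
step 7: [-3, 10, 6]
step 8: [-3, 4]
step 9: [-7]
step 10: [-7, 4]
step 11: [-7, 4, -8]
step 12: [-7, 4, -8, 2]
step 13: [-7, 4, -8, 2, -8]
step 14: [-7, 4, -8, -6]
step 15: [-7, 4, 48]
This matches the trace at every step.

no error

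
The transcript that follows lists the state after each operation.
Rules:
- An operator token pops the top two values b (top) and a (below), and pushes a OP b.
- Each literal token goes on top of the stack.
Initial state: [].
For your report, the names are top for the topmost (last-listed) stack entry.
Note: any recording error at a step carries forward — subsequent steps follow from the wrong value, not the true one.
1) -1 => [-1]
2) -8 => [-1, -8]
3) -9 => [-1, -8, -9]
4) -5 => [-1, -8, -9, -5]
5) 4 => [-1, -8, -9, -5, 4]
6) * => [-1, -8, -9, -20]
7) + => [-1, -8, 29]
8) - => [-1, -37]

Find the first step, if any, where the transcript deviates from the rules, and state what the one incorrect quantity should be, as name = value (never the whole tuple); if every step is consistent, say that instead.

step 7, top = -29

1. push -1: top = -1 (verified)
2. push -8: top = -8 (agrees with the transcript)
3. push -9: top = -9 (no discrepancy)
4. push -5: top = -5 (in agreement)
5. push 4: top = 4 (matches)
6. -5 * 4 = -20 (agrees with the transcript)
7. -9 + -20 = -29 (not what was recorded)
The audit stops at step 7: the recorded entry is wrong and should be top = -29.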